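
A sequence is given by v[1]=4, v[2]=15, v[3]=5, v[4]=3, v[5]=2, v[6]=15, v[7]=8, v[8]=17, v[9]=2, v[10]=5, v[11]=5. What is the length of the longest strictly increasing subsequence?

4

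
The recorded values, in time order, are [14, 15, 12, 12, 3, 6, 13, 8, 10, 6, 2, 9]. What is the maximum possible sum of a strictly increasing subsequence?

29

Let S[i] be the best sum of a strictly increasing subsequence ending at i:
i:      1  2  3  4  5  6  7  8  9 10 11 12
a[i]:  14 15 12 12  3  6 13  8 10  6  2  9
S:     14 29 12 12  3  9 25 17 27  9  2 26
Maximum is 29 (e.g. 14 + 15).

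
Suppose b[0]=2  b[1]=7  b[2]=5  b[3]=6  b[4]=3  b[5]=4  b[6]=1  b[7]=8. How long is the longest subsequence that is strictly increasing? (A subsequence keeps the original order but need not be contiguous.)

Let dp[i] be the length of the longest such subsequence ending at index i:
i:     0 1 2 3 4 5 6 7
b[i]:  2 7 5 6 3 4 1 8
dp:    1 2 2 3 2 3 1 4
Maximum dp value is 4.

4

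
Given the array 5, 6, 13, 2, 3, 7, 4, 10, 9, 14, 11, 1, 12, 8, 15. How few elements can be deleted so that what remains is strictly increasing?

8

Fewest deletions = n − (longest strictly increasing subsequence).
Patience tails:
5 → extends → [5]
6 → extends → [5, 6]
13 → extends → [5, 6, 13]
2 → replaces 5 → [2, 6, 13]
3 → replaces 6 → [2, 3, 13]
7 → replaces 13 → [2, 3, 7]
4 → replaces 7 → [2, 3, 4]
10 → extends → [2, 3, 4, 10]
9 → replaces 10 → [2, 3, 4, 9]
14 → extends → [2, 3, 4, 9, 14]
11 → replaces 14 → [2, 3, 4, 9, 11]
1 → replaces 2 → [1, 3, 4, 9, 11]
12 → extends → [1, 3, 4, 9, 11, 12]
8 → replaces 9 → [1, 3, 4, 8, 11, 12]
15 → extends → [1, 3, 4, 8, 11, 12, 15]
Longest strictly increasing subsequence has length 7, so deletions = 15 − 7 = 8.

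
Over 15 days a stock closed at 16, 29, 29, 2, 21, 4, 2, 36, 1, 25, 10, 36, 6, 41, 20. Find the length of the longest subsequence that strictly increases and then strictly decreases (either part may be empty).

6

inc[i] = longest strictly increasing subsequence ending at i; dec[i] = longest strictly decreasing subsequence starting at i:
i:      1  2  3  4  5  6  7  8  9 10 11 12 13 14 15
a[i]:  16 29 29  2 21  4  2 36  1 25 10 36  6 41 20
inc:    1  2  2  1  2  2  1  3  1  3  3  4  3  5  4
dec:    4  5  5  2  4  3  2  4  1  3  2  2  1  2  1
Best peak at i=2 (value 29): inc=2, dec=5, length 2+5−1 = 6.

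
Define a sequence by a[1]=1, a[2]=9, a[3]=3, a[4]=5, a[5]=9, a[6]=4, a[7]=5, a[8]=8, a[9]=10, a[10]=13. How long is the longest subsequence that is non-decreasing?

Track the smallest tail for each achievable length (allowing ties):
1 → extends → [1]
9 → extends → [1, 9]
3 → replaces 9 → [1, 3]
5 → extends → [1, 3, 5]
9 → extends → [1, 3, 5, 9]
4 → replaces 5 → [1, 3, 4, 9]
5 → replaces 9 → [1, 3, 4, 5]
8 → extends → [1, 3, 4, 5, 8]
10 → extends → [1, 3, 4, 5, 8, 10]
13 → extends → [1, 3, 4, 5, 8, 10, 13]
Seven tails, so the longest non-decreasing subsequence has length 7 (e.g. 1, 3, 5, 5, 8, 10, 13).

7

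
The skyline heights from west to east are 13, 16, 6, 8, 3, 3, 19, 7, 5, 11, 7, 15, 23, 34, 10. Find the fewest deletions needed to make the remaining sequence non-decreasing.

Fewest deletions = n − (longest non-decreasing subsequence).
i:      1  2  3  4  5  6  7  8  9 10 11 12 13 14 15
a[i]:  13 16  6  8  3  3 19  7  5 11  7 15 23 34 10
dp:     1  2  1  2  1  2  3  3  3  4  4  5  6  7  5
max dp = 7, so deletions = 15 − 7 = 8.

8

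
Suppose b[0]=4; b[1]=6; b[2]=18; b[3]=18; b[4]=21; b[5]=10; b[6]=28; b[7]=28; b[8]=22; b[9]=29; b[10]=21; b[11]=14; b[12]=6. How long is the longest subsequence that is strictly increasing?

6

Let dp[i] be the length of the longest such subsequence ending at index i:
i:      0  1  2  3  4  5  6  7  8  9 10 11 12
b[i]:   4  6 18 18 21 10 28 28 22 29 21 14  6
dp:     1  2  3  3  4  3  5  5  5  6  4  4  2
Maximum dp value is 6.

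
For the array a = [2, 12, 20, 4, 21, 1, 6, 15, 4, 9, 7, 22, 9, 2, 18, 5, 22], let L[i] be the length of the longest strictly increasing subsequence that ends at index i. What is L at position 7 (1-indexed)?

dp[i] = 1 + max{dp[j] : j<i, a[j]<a[i]} (or 1 if no such j):
i:      1  2  3  4  5  6  7  8  9 10 11 12 13 14 15 16 17
a[i]:   2 12 20  4 21  1  6 15  4  9  7 22  9  2 18  5 22
dp:     1  2  3  2  4  1  3  4  2  4  4  5  5  2  6  3  7
At index 7 the value is 3.

3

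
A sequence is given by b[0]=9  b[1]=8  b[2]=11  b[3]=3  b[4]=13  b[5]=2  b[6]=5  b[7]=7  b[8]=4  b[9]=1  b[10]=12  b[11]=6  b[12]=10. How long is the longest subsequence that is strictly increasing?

Track the smallest tail for each achievable length (strict):
9 → extends → [9]
8 → replaces 9 → [8]
11 → extends → [8, 11]
3 → replaces 8 → [3, 11]
13 → extends → [3, 11, 13]
2 → replaces 3 → [2, 11, 13]
5 → replaces 11 → [2, 5, 13]
7 → replaces 13 → [2, 5, 7]
4 → replaces 5 → [2, 4, 7]
1 → replaces 2 → [1, 4, 7]
12 → extends → [1, 4, 7, 12]
6 → replaces 7 → [1, 4, 6, 12]
10 → replaces 12 → [1, 4, 6, 10]
Four tails, so the longest strictly increasing subsequence has length 4 (e.g. 3, 5, 7, 12).

4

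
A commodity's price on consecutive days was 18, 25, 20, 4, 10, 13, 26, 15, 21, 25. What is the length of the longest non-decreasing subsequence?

6

Let dp[i] be the length of the longest such subsequence ending at index i:
i:      1  2  3  4  5  6  7  8  9 10
a[i]:  18 25 20  4 10 13 26 15 21 25
dp:     1  2  2  1  2  3  4  4  5  6
Maximum dp value is 6.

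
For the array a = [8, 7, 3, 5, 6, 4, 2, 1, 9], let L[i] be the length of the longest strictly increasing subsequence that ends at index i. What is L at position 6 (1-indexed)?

2

dp[i] = 1 + max{dp[j] : j<i, a[j]<a[i]} (or 1 if no such j):
i:     1 2 3 4 5 6 7 8 9
a[i]:  8 7 3 5 6 4 2 1 9
dp:    1 1 1 2 3 2 1 1 4
At index 6 the value is 2.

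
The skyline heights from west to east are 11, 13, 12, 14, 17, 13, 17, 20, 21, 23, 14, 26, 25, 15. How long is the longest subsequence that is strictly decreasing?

Negate each value so 'decreasing' becomes 'increasing', then run patience tails on the negated sequence:
-11 → extends → [-11]
-13 → replaces -11 → [-13]
-12 → extends → [-13, -12]
-14 → replaces -13 → [-14, -12]
-17 → replaces -14 → [-17, -12]
-13 → replaces -12 → [-17, -13]
-17 → already a tail → [-17, -13]
-20 → replaces -17 → [-20, -13]
-21 → replaces -20 → [-21, -13]
-23 → replaces -21 → [-23, -13]
-14 → replaces -13 → [-23, -14]
-26 → replaces -23 → [-26, -14]
-25 → replaces -14 → [-26, -25]
-15 → extends → [-26, -25, -15]
Three tails, so the longest strictly decreasing subsequence of the original has length 3.

3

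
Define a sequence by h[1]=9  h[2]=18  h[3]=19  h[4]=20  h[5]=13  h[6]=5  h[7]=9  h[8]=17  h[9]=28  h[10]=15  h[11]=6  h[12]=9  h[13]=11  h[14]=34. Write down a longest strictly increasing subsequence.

Patience tails give the LIS length; then backtrack through the dp parents:
9 → extends → [9]
18 → extends → [9, 18]
19 → extends → [9, 18, 19]
20 → extends → [9, 18, 19, 20]
13 → replaces 18 → [9, 13, 19, 20]
5 → replaces 9 → [5, 13, 19, 20]
9 → replaces 13 → [5, 9, 19, 20]
17 → replaces 19 → [5, 9, 17, 20]
28 → extends → [5, 9, 17, 20, 28]
15 → replaces 17 → [5, 9, 15, 20, 28]
6 → replaces 9 → [5, 6, 15, 20, 28]
9 → replaces 15 → [5, 6, 9, 20, 28]
11 → replaces 20 → [5, 6, 9, 11, 28]
34 → extends → [5, 6, 9, 11, 28, 34]
Length 6; one witness is 9, 18, 19, 20, 28, 34.

9, 18, 19, 20, 28, 34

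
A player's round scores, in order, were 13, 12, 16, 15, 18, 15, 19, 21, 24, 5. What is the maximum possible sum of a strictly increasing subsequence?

111

Let S[i] be the best sum of a strictly increasing subsequence ending at i:
i:       1   2   3   4   5   6   7   8   9  10
a[i]:   13  12  16  15  18  15  19  21  24   5
S:      13  12  29  28  47  28  66  87 111   5
Maximum is 111 (e.g. 13 + 16 + 18 + 19 + 21 + 24).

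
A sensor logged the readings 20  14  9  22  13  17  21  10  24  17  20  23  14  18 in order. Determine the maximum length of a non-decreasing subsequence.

6

Let dp[i] be the length of the longest such subsequence ending at index i:
i:      1  2  3  4  5  6  7  8  9 10 11 12 13 14
a[i]:  20 14  9 22 13 17 21 10 24 17 20 23 14 18
dp:     1  1  1  2  2  3  4  2  5  4  5  6  3  5
Maximum dp value is 6.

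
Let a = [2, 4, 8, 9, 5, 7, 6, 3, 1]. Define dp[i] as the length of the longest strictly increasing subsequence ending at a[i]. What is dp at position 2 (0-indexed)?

dp[i] = 1 + max{dp[j] : j<i, a[j]<a[i]} (or 1 if no such j):
i:     0 1 2 3 4 5 6 7 8
a[i]:  2 4 8 9 5 7 6 3 1
dp:    1 2 3 4 3 4 4 2 1
At index 2 the value is 3.

3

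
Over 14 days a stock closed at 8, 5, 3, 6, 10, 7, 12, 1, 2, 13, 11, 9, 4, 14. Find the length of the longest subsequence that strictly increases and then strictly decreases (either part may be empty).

8

inc[i] = longest strictly increasing subsequence ending at i; dec[i] = longest strictly decreasing subsequence starting at i:
i:      1  2  3  4  5  6  7  8  9 10 11 12 13 14
a[i]:   8  5  3  6 10  7 12  1  2 13 11  9  4 14
inc:    1  1  1  2  3  3  4  1  2  5  4  4  3  6
dec:    4  3  2  2  3  2  4  1  1  4  3  2  1  1
Best peak at i=10 (value 13): inc=5, dec=4, length 5+4−1 = 8.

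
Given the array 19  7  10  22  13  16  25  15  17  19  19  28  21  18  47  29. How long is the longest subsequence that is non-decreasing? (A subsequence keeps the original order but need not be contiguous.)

9

Track the smallest tail for each achievable length (allowing ties):
19 → extends → [19]
7 → replaces 19 → [7]
10 → extends → [7, 10]
22 → extends → [7, 10, 22]
13 → replaces 22 → [7, 10, 13]
16 → extends → [7, 10, 13, 16]
25 → extends → [7, 10, 13, 16, 25]
15 → replaces 16 → [7, 10, 13, 15, 25]
17 → replaces 25 → [7, 10, 13, 15, 17]
19 → extends → [7, 10, 13, 15, 17, 19]
19 → extends → [7, 10, 13, 15, 17, 19, 19]
28 → extends → [7, 10, 13, 15, 17, 19, 19, 28]
21 → replaces 28 → [7, 10, 13, 15, 17, 19, 19, 21]
18 → replaces 19 → [7, 10, 13, 15, 17, 18, 19, 21]
47 → extends → [7, 10, 13, 15, 17, 18, 19, 21, 47]
29 → replaces 47 → [7, 10, 13, 15, 17, 18, 19, 21, 29]
Nine tails, so the longest non-decreasing subsequence has length 9 (e.g. 7, 10, 13, 16, 17, 19, 19, 28, 47).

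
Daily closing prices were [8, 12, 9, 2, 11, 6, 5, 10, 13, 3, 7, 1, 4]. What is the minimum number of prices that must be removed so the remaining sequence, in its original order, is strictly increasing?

9

Fewest deletions = n − (longest strictly increasing subsequence).
Patience tails:
8 → extends → [8]
12 → extends → [8, 12]
9 → replaces 12 → [8, 9]
2 → replaces 8 → [2, 9]
11 → extends → [2, 9, 11]
6 → replaces 9 → [2, 6, 11]
5 → replaces 6 → [2, 5, 11]
10 → replaces 11 → [2, 5, 10]
13 → extends → [2, 5, 10, 13]
3 → replaces 5 → [2, 3, 10, 13]
7 → replaces 10 → [2, 3, 7, 13]
1 → replaces 2 → [1, 3, 7, 13]
4 → replaces 7 → [1, 3, 4, 13]
Longest strictly increasing subsequence has length 4, so deletions = 13 − 4 = 9.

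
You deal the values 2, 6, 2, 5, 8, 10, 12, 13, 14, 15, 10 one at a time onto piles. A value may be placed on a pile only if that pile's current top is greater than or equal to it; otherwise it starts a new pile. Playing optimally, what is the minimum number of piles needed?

Place each on the leftmost legal pile:
2 → new pile 1 (tops now [2])
6 → new pile 2 (tops now [2, 6])
2 → pile 1 (tops now [2, 6])
5 → pile 2 (tops now [2, 5])
8 → new pile 3 (tops now [2, 5, 8])
10 → new pile 4 (tops now [2, 5, 8, 10])
12 → new pile 5 (tops now [2, 5, 8, 10, 12])
13 → new pile 6 (tops now [2, 5, 8, 10, 12, 13])
14 → new pile 7 (tops now [2, 5, 8, 10, 12, 13, 14])
15 → new pile 8 (tops now [2, 5, 8, 10, 12, 13, 14, 15])
10 → pile 4 (tops now [2, 5, 8, 10, 12, 13, 14, 15])
Eight piles.

8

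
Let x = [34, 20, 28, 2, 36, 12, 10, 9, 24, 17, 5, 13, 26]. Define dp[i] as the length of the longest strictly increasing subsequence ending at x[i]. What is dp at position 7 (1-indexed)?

dp[i] = 1 + max{dp[j] : j<i, x[j]<x[i]} (or 1 if no such j):
i:      1  2  3  4  5  6  7  8  9 10 11 12 13
x[i]:  34 20 28  2 36 12 10  9 24 17  5 13 26
dp:     1  1  2  1  3  2  2  2  3  3  2  3  4
At index 7 the value is 2.

2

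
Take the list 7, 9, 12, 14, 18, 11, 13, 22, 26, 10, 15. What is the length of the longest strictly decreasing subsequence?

Let dp[i] be the longest strictly decreasing subsequence ending at i:
i:      1  2  3  4  5  6  7  8  9 10 11
a[i]:   7  9 12 14 18 11 13 22 26 10 15
dp:     1  1  1  1  1  2  2  1  1  3  2
Maximum is 3.

3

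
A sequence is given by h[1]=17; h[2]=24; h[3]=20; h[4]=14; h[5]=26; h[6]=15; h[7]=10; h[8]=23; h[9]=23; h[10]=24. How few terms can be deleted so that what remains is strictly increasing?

6

Fewest deletions = n − (longest strictly increasing subsequence).
Patience tails:
17 → extends → [17]
24 → extends → [17, 24]
20 → replaces 24 → [17, 20]
14 → replaces 17 → [14, 20]
26 → extends → [14, 20, 26]
15 → replaces 20 → [14, 15, 26]
10 → replaces 14 → [10, 15, 26]
23 → replaces 26 → [10, 15, 23]
23 → already a tail → [10, 15, 23]
24 → extends → [10, 15, 23, 24]
Longest strictly increasing subsequence has length 4, so deletions = 10 − 4 = 6.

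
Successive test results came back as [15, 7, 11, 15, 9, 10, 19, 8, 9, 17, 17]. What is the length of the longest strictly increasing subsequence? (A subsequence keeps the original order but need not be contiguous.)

4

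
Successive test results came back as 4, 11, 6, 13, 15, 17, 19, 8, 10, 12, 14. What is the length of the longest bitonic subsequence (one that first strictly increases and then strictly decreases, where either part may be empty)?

7

inc[i] = longest strictly increasing subsequence ending at i; dec[i] = longest strictly decreasing subsequence starting at i:
i:      1  2  3  4  5  6  7  8  9 10 11
a[i]:   4 11  6 13 15 17 19  8 10 12 14
inc:    1  2  2  3  4  5  6  3  4  5  6
dec:    1  2  1  2  2  2  2  1  1  1  1
Best peak at i=7 (value 19): inc=6, dec=2, length 6+2−1 = 7.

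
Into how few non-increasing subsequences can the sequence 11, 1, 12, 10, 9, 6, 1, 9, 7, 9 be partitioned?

4

Place each on the leftmost legal pile:
11 → new pile 1 (tops now [11])
1 → pile 1 (tops now [1])
12 → new pile 2 (tops now [1, 12])
10 → pile 2 (tops now [1, 10])
9 → pile 2 (tops now [1, 9])
6 → pile 2 (tops now [1, 6])
1 → pile 1 (tops now [1, 6])
9 → new pile 3 (tops now [1, 6, 9])
7 → pile 3 (tops now [1, 6, 7])
9 → new pile 4 (tops now [1, 6, 7, 9])
Four piles.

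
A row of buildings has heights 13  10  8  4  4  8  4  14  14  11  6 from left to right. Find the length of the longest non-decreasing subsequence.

Track the smallest tail for each achievable length (allowing ties):
13 → extends → [13]
10 → replaces 13 → [10]
8 → replaces 10 → [8]
4 → replaces 8 → [4]
4 → extends → [4, 4]
8 → extends → [4, 4, 8]
4 → replaces 8 → [4, 4, 4]
14 → extends → [4, 4, 4, 14]
14 → extends → [4, 4, 4, 14, 14]
11 → replaces 14 → [4, 4, 4, 11, 14]
6 → replaces 11 → [4, 4, 4, 6, 14]
Five tails, so the longest non-decreasing subsequence has length 5 (e.g. 4, 4, 8, 14, 14).

5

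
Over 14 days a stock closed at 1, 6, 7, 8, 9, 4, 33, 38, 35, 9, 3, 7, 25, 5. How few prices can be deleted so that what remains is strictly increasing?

7

Fewest deletions = n − (longest strictly increasing subsequence).
Patience tails:
1 → extends → [1]
6 → extends → [1, 6]
7 → extends → [1, 6, 7]
8 → extends → [1, 6, 7, 8]
9 → extends → [1, 6, 7, 8, 9]
4 → replaces 6 → [1, 4, 7, 8, 9]
33 → extends → [1, 4, 7, 8, 9, 33]
38 → extends → [1, 4, 7, 8, 9, 33, 38]
35 → replaces 38 → [1, 4, 7, 8, 9, 33, 35]
9 → already a tail → [1, 4, 7, 8, 9, 33, 35]
3 → replaces 4 → [1, 3, 7, 8, 9, 33, 35]
7 → already a tail → [1, 3, 7, 8, 9, 33, 35]
25 → replaces 33 → [1, 3, 7, 8, 9, 25, 35]
5 → replaces 7 → [1, 3, 5, 8, 9, 25, 35]
Longest strictly increasing subsequence has length 7, so deletions = 14 − 7 = 7.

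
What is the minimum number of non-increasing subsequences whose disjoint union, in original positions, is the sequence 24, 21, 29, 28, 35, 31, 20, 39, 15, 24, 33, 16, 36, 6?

5

The minimum number of non-increasing subsequences covering a sequence equals the length of its longest strictly increasing subsequence.
LIS length is 5 (e.g. 24, 29, 31, 33, 36), so 5 piles are needed.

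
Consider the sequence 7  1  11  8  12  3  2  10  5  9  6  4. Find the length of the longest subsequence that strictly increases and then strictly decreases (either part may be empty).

inc[i] = longest strictly increasing subsequence ending at i; dec[i] = longest strictly decreasing subsequence starting at i:
i:      1  2  3  4  5  6  7  8  9 10 11 12
a[i]:   7  1 11  8 12  3  2 10  5  9  6  4
inc:    1  1  2  2  3  2  2  3  3  4  4  3
dec:    3  1  5  3  5  2  1  4  2  3  2  1
Best peak at i=5 (value 12): inc=3, dec=5, length 3+5−1 = 7.

7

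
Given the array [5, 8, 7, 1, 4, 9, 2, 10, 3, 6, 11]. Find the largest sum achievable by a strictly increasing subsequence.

43

Let S[i] be the best sum of a strictly increasing subsequence ending at i:
i:      1  2  3  4  5  6  7  8  9 10 11
a[i]:   5  8  7  1  4  9  2 10  3  6 11
S:      5 13 12  1  5 22  3 32  6 12 43
Maximum is 43 (e.g. 5 + 8 + 9 + 10 + 11).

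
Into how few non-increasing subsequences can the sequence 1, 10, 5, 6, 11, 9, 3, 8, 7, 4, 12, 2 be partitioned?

5

The minimum number of non-increasing subsequences covering a sequence equals the length of its longest strictly increasing subsequence.
LIS length is 5 (e.g. 1, 5, 6, 11, 12), so 5 piles are needed.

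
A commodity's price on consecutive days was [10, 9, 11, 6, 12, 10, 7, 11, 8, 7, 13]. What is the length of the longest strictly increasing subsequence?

4

Track the smallest tail for each achievable length (strict):
10 → extends → [10]
9 → replaces 10 → [9]
11 → extends → [9, 11]
6 → replaces 9 → [6, 11]
12 → extends → [6, 11, 12]
10 → replaces 11 → [6, 10, 12]
7 → replaces 10 → [6, 7, 12]
11 → replaces 12 → [6, 7, 11]
8 → replaces 11 → [6, 7, 8]
7 → already a tail → [6, 7, 8]
13 → extends → [6, 7, 8, 13]
Four tails, so the longest strictly increasing subsequence has length 4 (e.g. 10, 11, 12, 13).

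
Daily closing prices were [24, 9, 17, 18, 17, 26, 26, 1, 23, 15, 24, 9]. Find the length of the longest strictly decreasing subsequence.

5

Let dp[i] be the longest strictly decreasing subsequence ending at i:
i:      1  2  3  4  5  6  7  8  9 10 11 12
a[i]:  24  9 17 18 17 26 26  1 23 15 24  9
dp:     1  2  2  2  3  1  1  4  2  4  2  5
Maximum is 5.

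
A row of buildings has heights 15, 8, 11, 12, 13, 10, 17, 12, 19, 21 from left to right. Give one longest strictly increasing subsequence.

8, 11, 12, 13, 17, 19, 21

Patience tails give the LIS length; then backtrack through the dp parents:
15 → extends → [15]
8 → replaces 15 → [8]
11 → extends → [8, 11]
12 → extends → [8, 11, 12]
13 → extends → [8, 11, 12, 13]
10 → replaces 11 → [8, 10, 12, 13]
17 → extends → [8, 10, 12, 13, 17]
12 → already a tail → [8, 10, 12, 13, 17]
19 → extends → [8, 10, 12, 13, 17, 19]
21 → extends → [8, 10, 12, 13, 17, 19, 21]
Length 7; one witness is 8, 11, 12, 13, 17, 19, 21.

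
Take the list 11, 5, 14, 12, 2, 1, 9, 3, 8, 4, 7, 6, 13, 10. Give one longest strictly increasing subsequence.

Patience tails give the LIS length; then backtrack through the dp parents:
11 → extends → [11]
5 → replaces 11 → [5]
14 → extends → [5, 14]
12 → replaces 14 → [5, 12]
2 → replaces 5 → [2, 12]
1 → replaces 2 → [1, 12]
9 → replaces 12 → [1, 9]
3 → replaces 9 → [1, 3]
8 → extends → [1, 3, 8]
4 → replaces 8 → [1, 3, 4]
7 → extends → [1, 3, 4, 7]
6 → replaces 7 → [1, 3, 4, 6]
13 → extends → [1, 3, 4, 6, 13]
10 → replaces 13 → [1, 3, 4, 6, 10]
Length 5; one witness is 2, 3, 4, 7, 13.

2, 3, 4, 7, 13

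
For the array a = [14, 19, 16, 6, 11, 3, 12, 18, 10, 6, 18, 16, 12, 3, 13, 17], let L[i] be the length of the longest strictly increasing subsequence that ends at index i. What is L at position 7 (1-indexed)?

3

dp[i] = 1 + max{dp[j] : j<i, a[j]<a[i]} (or 1 if no such j):
i:      1  2  3  4  5  6  7  8  9 10 11 12 13 14 15 16
a[i]:  14 19 16  6 11  3 12 18 10  6 18 16 12  3 13 17
dp:     1  2  2  1  2  1  3  4  2  2  4  4  3  1  4  5
At index 7 the value is 3.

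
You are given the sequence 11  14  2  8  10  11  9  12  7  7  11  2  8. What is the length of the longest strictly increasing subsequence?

5

Let dp[i] be the length of the longest such subsequence ending at index i:
i:      1  2  3  4  5  6  7  8  9 10 11 12 13
a[i]:  11 14  2  8 10 11  9 12  7  7 11  2  8
dp:     1  2  1  2  3  4  3  5  2  2  4  1  3
Maximum dp value is 5.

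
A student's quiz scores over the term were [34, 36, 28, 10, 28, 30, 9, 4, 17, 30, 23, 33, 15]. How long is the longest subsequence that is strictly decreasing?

Negate each value so 'decreasing' becomes 'increasing', then run patience tails on the negated sequence:
-34 → extends → [-34]
-36 → replaces -34 → [-36]
-28 → extends → [-36, -28]
-10 → extends → [-36, -28, -10]
-28 → already a tail → [-36, -28, -10]
-30 → replaces -28 → [-36, -30, -10]
-9 → extends → [-36, -30, -10, -9]
-4 → extends → [-36, -30, -10, -9, -4]
-17 → replaces -10 → [-36, -30, -17, -9, -4]
-30 → already a tail → [-36, -30, -17, -9, -4]
-23 → replaces -17 → [-36, -30, -23, -9, -4]
-33 → replaces -30 → [-36, -33, -23, -9, -4]
-15 → replaces -9 → [-36, -33, -23, -15, -4]
Five tails, so the longest strictly decreasing subsequence of the original has length 5.

5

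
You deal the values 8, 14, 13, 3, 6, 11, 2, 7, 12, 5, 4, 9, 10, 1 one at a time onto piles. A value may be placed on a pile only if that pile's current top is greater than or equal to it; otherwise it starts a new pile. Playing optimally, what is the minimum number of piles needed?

The minimum number of non-increasing subsequences covering a sequence equals the length of its longest strictly increasing subsequence.
LIS length is 5 (e.g. 3, 6, 7, 9, 10), so 5 piles are needed.

5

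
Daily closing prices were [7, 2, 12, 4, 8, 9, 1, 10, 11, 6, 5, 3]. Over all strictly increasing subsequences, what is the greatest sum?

Let S[i] be the best sum of a strictly increasing subsequence ending at i:
i:      1  2  3  4  5  6  7  8  9 10 11 12
a[i]:   7  2 12  4  8  9  1 10 11  6  5  3
S:      7  2 19  6 15 24  1 34 45 12 11  5
Maximum is 45 (e.g. 7 + 8 + 9 + 10 + 11).

45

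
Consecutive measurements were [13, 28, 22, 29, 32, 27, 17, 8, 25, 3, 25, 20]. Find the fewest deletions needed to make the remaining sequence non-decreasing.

8

Fewest deletions = n − (longest non-decreasing subsequence).
Patience tails:
13 → extends → [13]
28 → extends → [13, 28]
22 → replaces 28 → [13, 22]
29 → extends → [13, 22, 29]
32 → extends → [13, 22, 29, 32]
27 → replaces 29 → [13, 22, 27, 32]
17 → replaces 22 → [13, 17, 27, 32]
8 → replaces 13 → [8, 17, 27, 32]
25 → replaces 27 → [8, 17, 25, 32]
3 → replaces 8 → [3, 17, 25, 32]
25 → replaces 32 → [3, 17, 25, 25]
20 → replaces 25 → [3, 17, 20, 25]
Longest non-decreasing subsequence has length 4, so deletions = 12 − 4 = 8.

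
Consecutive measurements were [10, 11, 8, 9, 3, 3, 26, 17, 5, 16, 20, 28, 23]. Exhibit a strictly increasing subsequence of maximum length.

10, 11, 17, 20, 28

Patience tails give the LIS length; then backtrack through the dp parents:
10 → extends → [10]
11 → extends → [10, 11]
8 → replaces 10 → [8, 11]
9 → replaces 11 → [8, 9]
3 → replaces 8 → [3, 9]
3 → already a tail → [3, 9]
26 → extends → [3, 9, 26]
17 → replaces 26 → [3, 9, 17]
5 → replaces 9 → [3, 5, 17]
16 → replaces 17 → [3, 5, 16]
20 → extends → [3, 5, 16, 20]
28 → extends → [3, 5, 16, 20, 28]
23 → replaces 28 → [3, 5, 16, 20, 23]
Length 5; one witness is 10, 11, 17, 20, 28.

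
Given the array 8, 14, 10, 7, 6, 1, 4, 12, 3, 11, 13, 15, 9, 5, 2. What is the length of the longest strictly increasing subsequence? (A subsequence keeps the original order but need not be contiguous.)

Track the smallest tail for each achievable length (strict):
8 → extends → [8]
14 → extends → [8, 14]
10 → replaces 14 → [8, 10]
7 → replaces 8 → [7, 10]
6 → replaces 7 → [6, 10]
1 → replaces 6 → [1, 10]
4 → replaces 10 → [1, 4]
12 → extends → [1, 4, 12]
3 → replaces 4 → [1, 3, 12]
11 → replaces 12 → [1, 3, 11]
13 → extends → [1, 3, 11, 13]
15 → extends → [1, 3, 11, 13, 15]
9 → replaces 11 → [1, 3, 9, 13, 15]
5 → replaces 9 → [1, 3, 5, 13, 15]
2 → replaces 3 → [1, 2, 5, 13, 15]
Five tails, so the longest strictly increasing subsequence has length 5 (e.g. 8, 10, 12, 13, 15).

5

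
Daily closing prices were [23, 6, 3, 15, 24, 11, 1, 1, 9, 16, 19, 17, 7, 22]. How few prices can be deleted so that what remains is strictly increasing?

Fewest deletions = n − (longest strictly increasing subsequence).
Patience tails:
23 → extends → [23]
6 → replaces 23 → [6]
3 → replaces 6 → [3]
15 → extends → [3, 15]
24 → extends → [3, 15, 24]
11 → replaces 15 → [3, 11, 24]
1 → replaces 3 → [1, 11, 24]
1 → already a tail → [1, 11, 24]
9 → replaces 11 → [1, 9, 24]
16 → replaces 24 → [1, 9, 16]
19 → extends → [1, 9, 16, 19]
17 → replaces 19 → [1, 9, 16, 17]
7 → replaces 9 → [1, 7, 16, 17]
22 → extends → [1, 7, 16, 17, 22]
Longest strictly increasing subsequence has length 5, so deletions = 14 − 5 = 9.

9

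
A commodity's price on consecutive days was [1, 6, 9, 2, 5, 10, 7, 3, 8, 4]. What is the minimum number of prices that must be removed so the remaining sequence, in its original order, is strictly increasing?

Fewest deletions = n − (longest strictly increasing subsequence).
i:      1  2  3  4  5  6  7  8  9 10
a[i]:   1  6  9  2  5 10  7  3  8  4
dp:     1  2  3  2  3  4  4  3  5  4
max dp = 5, so deletions = 10 − 5 = 5.

5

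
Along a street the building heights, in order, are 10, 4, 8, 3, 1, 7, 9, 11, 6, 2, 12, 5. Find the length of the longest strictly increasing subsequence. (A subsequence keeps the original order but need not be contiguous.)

5

Track the smallest tail for each achievable length (strict):
10 → extends → [10]
4 → replaces 10 → [4]
8 → extends → [4, 8]
3 → replaces 4 → [3, 8]
1 → replaces 3 → [1, 8]
7 → replaces 8 → [1, 7]
9 → extends → [1, 7, 9]
11 → extends → [1, 7, 9, 11]
6 → replaces 7 → [1, 6, 9, 11]
2 → replaces 6 → [1, 2, 9, 11]
12 → extends → [1, 2, 9, 11, 12]
5 → replaces 9 → [1, 2, 5, 11, 12]
Five tails, so the longest strictly increasing subsequence has length 5 (e.g. 4, 8, 9, 11, 12).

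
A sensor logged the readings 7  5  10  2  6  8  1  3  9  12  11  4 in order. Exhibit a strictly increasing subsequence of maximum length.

5, 6, 8, 9, 12

Patience tails give the LIS length; then backtrack through the dp parents:
7 → extends → [7]
5 → replaces 7 → [5]
10 → extends → [5, 10]
2 → replaces 5 → [2, 10]
6 → replaces 10 → [2, 6]
8 → extends → [2, 6, 8]
1 → replaces 2 → [1, 6, 8]
3 → replaces 6 → [1, 3, 8]
9 → extends → [1, 3, 8, 9]
12 → extends → [1, 3, 8, 9, 12]
11 → replaces 12 → [1, 3, 8, 9, 11]
4 → replaces 8 → [1, 3, 4, 9, 11]
Length 5; one witness is 5, 6, 8, 9, 12.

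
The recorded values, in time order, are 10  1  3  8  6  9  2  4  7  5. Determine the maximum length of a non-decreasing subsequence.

4

Track the smallest tail for each achievable length (allowing ties):
10 → extends → [10]
1 → replaces 10 → [1]
3 → extends → [1, 3]
8 → extends → [1, 3, 8]
6 → replaces 8 → [1, 3, 6]
9 → extends → [1, 3, 6, 9]
2 → replaces 3 → [1, 2, 6, 9]
4 → replaces 6 → [1, 2, 4, 9]
7 → replaces 9 → [1, 2, 4, 7]
5 → replaces 7 → [1, 2, 4, 5]
Four tails, so the longest non-decreasing subsequence has length 4 (e.g. 1, 3, 8, 9).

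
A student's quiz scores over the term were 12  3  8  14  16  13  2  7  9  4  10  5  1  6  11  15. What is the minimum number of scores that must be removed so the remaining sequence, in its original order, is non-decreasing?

Fewest deletions = n − (longest non-decreasing subsequence).
Patience tails:
12 → extends → [12]
3 → replaces 12 → [3]
8 → extends → [3, 8]
14 → extends → [3, 8, 14]
16 → extends → [3, 8, 14, 16]
13 → replaces 14 → [3, 8, 13, 16]
2 → replaces 3 → [2, 8, 13, 16]
7 → replaces 8 → [2, 7, 13, 16]
9 → replaces 13 → [2, 7, 9, 16]
4 → replaces 7 → [2, 4, 9, 16]
10 → replaces 16 → [2, 4, 9, 10]
5 → replaces 9 → [2, 4, 5, 10]
1 → replaces 2 → [1, 4, 5, 10]
6 → replaces 10 → [1, 4, 5, 6]
11 → extends → [1, 4, 5, 6, 11]
15 → extends → [1, 4, 5, 6, 11, 15]
Longest non-decreasing subsequence has length 6, so deletions = 16 − 6 = 10.

10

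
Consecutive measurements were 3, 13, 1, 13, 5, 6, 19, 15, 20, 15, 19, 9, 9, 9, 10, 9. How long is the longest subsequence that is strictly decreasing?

4

Let dp[i] be the longest strictly decreasing subsequence ending at i:
i:      1  2  3  4  5  6  7  8  9 10 11 12 13 14 15 16
a[i]:   3 13  1 13  5  6 19 15 20 15 19  9  9  9 10  9
dp:     1  1  2  1  2  2  1  2  1  2  2  3  3  3  3  4
Maximum is 4.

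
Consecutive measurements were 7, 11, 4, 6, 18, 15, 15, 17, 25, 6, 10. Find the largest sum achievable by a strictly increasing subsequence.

75

Let S[i] be the best sum of a strictly increasing subsequence ending at i:
i:      1  2  3  4  5  6  7  8  9 10 11
a[i]:   7 11  4  6 18 15 15 17 25  6 10
S:      7 18  4 10 36 33 33 50 75 10 20
Maximum is 75 (e.g. 7 + 11 + 15 + 17 + 25).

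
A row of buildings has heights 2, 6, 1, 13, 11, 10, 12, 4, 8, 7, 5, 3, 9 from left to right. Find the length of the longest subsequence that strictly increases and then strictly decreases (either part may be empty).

9

inc[i] = longest strictly increasing subsequence ending at i; dec[i] = longest strictly decreasing subsequence starting at i:
i:      1  2  3  4  5  6  7  8  9 10 11 12 13
a[i]:   2  6  1 13 11 10 12  4  8  7  5  3  9
inc:    1  2  1  3  3  3  4  2  3  3  3  2  4
dec:    2  3  1  7  6  5  5  2  4  3  2  1  1
Best peak at i=4 (value 13): inc=3, dec=7, length 3+7−1 = 9.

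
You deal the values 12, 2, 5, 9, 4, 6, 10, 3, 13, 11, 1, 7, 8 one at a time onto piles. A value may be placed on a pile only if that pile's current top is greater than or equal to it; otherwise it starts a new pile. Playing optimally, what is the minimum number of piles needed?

5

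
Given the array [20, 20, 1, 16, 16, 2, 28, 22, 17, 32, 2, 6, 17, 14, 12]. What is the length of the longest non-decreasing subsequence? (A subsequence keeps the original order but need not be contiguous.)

5

Track the smallest tail for each achievable length (allowing ties):
20 → extends → [20]
20 → extends → [20, 20]
1 → replaces 20 → [1, 20]
16 → replaces 20 → [1, 16]
16 → extends → [1, 16, 16]
2 → replaces 16 → [1, 2, 16]
28 → extends → [1, 2, 16, 28]
22 → replaces 28 → [1, 2, 16, 22]
17 → replaces 22 → [1, 2, 16, 17]
32 → extends → [1, 2, 16, 17, 32]
2 → replaces 16 → [1, 2, 2, 17, 32]
6 → replaces 17 → [1, 2, 2, 6, 32]
17 → replaces 32 → [1, 2, 2, 6, 17]
14 → replaces 17 → [1, 2, 2, 6, 14]
12 → replaces 14 → [1, 2, 2, 6, 12]
Five tails, so the longest non-decreasing subsequence has length 5 (e.g. 1, 16, 16, 28, 32).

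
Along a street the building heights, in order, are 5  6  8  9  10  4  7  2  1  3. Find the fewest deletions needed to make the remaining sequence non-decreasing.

Fewest deletions = n − (longest non-decreasing subsequence).
i:      1  2  3  4  5  6  7  8  9 10
a[i]:   5  6  8  9 10  4  7  2  1  3
dp:     1  2  3  4  5  1  3  1  1  2
max dp = 5, so deletions = 10 − 5 = 5.

5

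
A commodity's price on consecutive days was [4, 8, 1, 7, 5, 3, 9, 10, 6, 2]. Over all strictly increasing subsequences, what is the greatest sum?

Let S[i] be the best sum of a strictly increasing subsequence ending at i:
i:      1  2  3  4  5  6  7  8  9 10
a[i]:   4  8  1  7  5  3  9 10  6  2
S:      4 12  1 11  9  4 21 31 15  3
Maximum is 31 (e.g. 4 + 8 + 9 + 10).

31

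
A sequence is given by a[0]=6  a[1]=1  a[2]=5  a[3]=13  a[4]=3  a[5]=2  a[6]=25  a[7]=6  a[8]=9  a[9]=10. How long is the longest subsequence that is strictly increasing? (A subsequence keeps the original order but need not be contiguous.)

5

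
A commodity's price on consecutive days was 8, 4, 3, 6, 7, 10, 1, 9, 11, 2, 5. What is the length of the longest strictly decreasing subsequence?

4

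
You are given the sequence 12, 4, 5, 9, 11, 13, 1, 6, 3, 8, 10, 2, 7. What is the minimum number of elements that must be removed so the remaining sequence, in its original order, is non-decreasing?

Fewest deletions = n − (longest non-decreasing subsequence).
i:      1  2  3  4  5  6  7  8  9 10 11 12 13
a[i]:  12  4  5  9 11 13  1  6  3  8 10  2  7
dp:     1  1  2  3  4  5  1  3  2  4  5  2  4
max dp = 5, so deletions = 13 − 5 = 8.

8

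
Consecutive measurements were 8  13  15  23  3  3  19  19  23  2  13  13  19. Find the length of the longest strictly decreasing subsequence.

3

Let dp[i] be the longest strictly decreasing subsequence ending at i:
i:      1  2  3  4  5  6  7  8  9 10 11 12 13
a[i]:   8 13 15 23  3  3 19 19 23  2 13 13 19
dp:     1  1  1  1  2  2  2  2  1  3  3  3  2
Maximum is 3.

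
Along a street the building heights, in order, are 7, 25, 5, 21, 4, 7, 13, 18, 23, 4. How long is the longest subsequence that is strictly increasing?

5

Track the smallest tail for each achievable length (strict):
7 → extends → [7]
25 → extends → [7, 25]
5 → replaces 7 → [5, 25]
21 → replaces 25 → [5, 21]
4 → replaces 5 → [4, 21]
7 → replaces 21 → [4, 7]
13 → extends → [4, 7, 13]
18 → extends → [4, 7, 13, 18]
23 → extends → [4, 7, 13, 18, 23]
4 → already a tail → [4, 7, 13, 18, 23]
Five tails, so the longest strictly increasing subsequence has length 5 (e.g. 5, 7, 13, 18, 23).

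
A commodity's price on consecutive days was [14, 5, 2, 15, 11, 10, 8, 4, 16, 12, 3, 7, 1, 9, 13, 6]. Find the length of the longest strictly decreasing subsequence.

7

Let dp[i] be the longest strictly decreasing subsequence ending at i:
i:      1  2  3  4  5  6  7  8  9 10 11 12 13 14 15 16
a[i]:  14  5  2 15 11 10  8  4 16 12  3  7  1  9 13  6
dp:     1  2  3  1  2  3  4  5  1  2  6  5  7  4  2  6
Maximum is 7.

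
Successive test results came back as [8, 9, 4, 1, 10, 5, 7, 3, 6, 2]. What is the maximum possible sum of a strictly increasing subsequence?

Let S[i] be the best sum of a strictly increasing subsequence ending at i:
i:      1  2  3  4  5  6  7  8  9 10
a[i]:   8  9  4  1 10  5  7  3  6  2
S:      8 17  4  1 27  9 16  4 15  3
Maximum is 27 (e.g. 8 + 9 + 10).

27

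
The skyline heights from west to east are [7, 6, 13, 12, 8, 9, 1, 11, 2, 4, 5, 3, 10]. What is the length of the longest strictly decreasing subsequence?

5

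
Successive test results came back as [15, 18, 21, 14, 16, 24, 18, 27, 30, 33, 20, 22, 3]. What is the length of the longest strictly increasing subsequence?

7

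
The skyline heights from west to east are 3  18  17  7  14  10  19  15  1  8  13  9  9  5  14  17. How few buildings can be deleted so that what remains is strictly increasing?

10

Fewest deletions = n − (longest strictly increasing subsequence).
Patience tails:
3 → extends → [3]
18 → extends → [3, 18]
17 → replaces 18 → [3, 17]
7 → replaces 17 → [3, 7]
14 → extends → [3, 7, 14]
10 → replaces 14 → [3, 7, 10]
19 → extends → [3, 7, 10, 19]
15 → replaces 19 → [3, 7, 10, 15]
1 → replaces 3 → [1, 7, 10, 15]
8 → replaces 10 → [1, 7, 8, 15]
13 → replaces 15 → [1, 7, 8, 13]
9 → replaces 13 → [1, 7, 8, 9]
9 → already a tail → [1, 7, 8, 9]
5 → replaces 7 → [1, 5, 8, 9]
14 → extends → [1, 5, 8, 9, 14]
17 → extends → [1, 5, 8, 9, 14, 17]
Longest strictly increasing subsequence has length 6, so deletions = 16 − 6 = 10.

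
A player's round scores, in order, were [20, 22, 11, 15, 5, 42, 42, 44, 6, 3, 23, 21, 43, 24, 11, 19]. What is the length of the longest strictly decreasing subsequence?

4

Let dp[i] be the longest strictly decreasing subsequence ending at i:
i:      1  2  3  4  5  6  7  8  9 10 11 12 13 14 15 16
a[i]:  20 22 11 15  5 42 42 44  6  3 23 21 43 24 11 19
dp:     1  1  2  2  3  1  1  1  3  4  2  3  2  3  4  4
Maximum is 4.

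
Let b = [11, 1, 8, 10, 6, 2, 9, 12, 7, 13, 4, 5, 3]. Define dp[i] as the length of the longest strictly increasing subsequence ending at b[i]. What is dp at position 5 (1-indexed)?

dp[i] = 1 + max{dp[j] : j<i, b[j]<b[i]} (or 1 if no such j):
i:      1  2  3  4  5  6  7  8  9 10 11 12 13
b[i]:  11  1  8 10  6  2  9 12  7 13  4  5  3
dp:     1  1  2  3  2  2  3  4  3  5  3  4  3
At index 5 the value is 2.

2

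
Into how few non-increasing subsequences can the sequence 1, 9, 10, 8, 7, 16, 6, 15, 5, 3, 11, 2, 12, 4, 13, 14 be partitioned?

Place each on the leftmost legal pile:
1 → new pile 1 (tops now [1])
9 → new pile 2 (tops now [1, 9])
10 → new pile 3 (tops now [1, 9, 10])
8 → pile 2 (tops now [1, 8, 10])
7 → pile 2 (tops now [1, 7, 10])
16 → new pile 4 (tops now [1, 7, 10, 16])
6 → pile 2 (tops now [1, 6, 10, 16])
15 → pile 4 (tops now [1, 6, 10, 15])
5 → pile 2 (tops now [1, 5, 10, 15])
3 → pile 2 (tops now [1, 3, 10, 15])
11 → pile 4 (tops now [1, 3, 10, 11])
2 → pile 2 (tops now [1, 2, 10, 11])
12 → new pile 5 (tops now [1, 2, 10, 11, 12])
4 → pile 3 (tops now [1, 2, 4, 11, 12])
13 → new pile 6 (tops now [1, 2, 4, 11, 12, 13])
14 → new pile 7 (tops now [1, 2, 4, 11, 12, 13, 14])
Seven piles.

7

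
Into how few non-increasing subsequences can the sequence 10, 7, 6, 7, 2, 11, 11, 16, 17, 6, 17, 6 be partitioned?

5

The minimum number of non-increasing subsequences covering a sequence equals the length of its longest strictly increasing subsequence.
LIS length is 5 (e.g. 6, 7, 11, 16, 17), so 5 piles are needed.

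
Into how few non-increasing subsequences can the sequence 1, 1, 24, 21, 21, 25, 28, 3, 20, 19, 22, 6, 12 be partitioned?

4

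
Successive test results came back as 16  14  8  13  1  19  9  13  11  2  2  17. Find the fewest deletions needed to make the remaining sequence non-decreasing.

8

Fewest deletions = n − (longest non-decreasing subsequence).
i:      1  2  3  4  5  6  7  8  9 10 11 12
a[i]:  16 14  8 13  1 19  9 13 11  2  2 17
dp:     1  1  1  2  1  3  2  3  3  2  3  4
max dp = 4, so deletions = 12 − 4 = 8.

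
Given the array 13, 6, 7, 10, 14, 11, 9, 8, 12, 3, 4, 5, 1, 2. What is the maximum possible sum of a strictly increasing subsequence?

Let S[i] be the best sum of a strictly increasing subsequence ending at i:
i:      1  2  3  4  5  6  7  8  9 10 11 12 13 14
a[i]:  13  6  7 10 14 11  9  8 12  3  4  5  1  2
S:     13  6 13 23 37 34 22 21 46  3  7 12  1  3
Maximum is 46 (e.g. 6 + 7 + 10 + 11 + 12).

46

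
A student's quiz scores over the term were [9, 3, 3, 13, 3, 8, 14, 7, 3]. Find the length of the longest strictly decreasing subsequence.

4

Let dp[i] be the longest strictly decreasing subsequence ending at i:
i:      1  2  3  4  5  6  7  8  9
a[i]:   9  3  3 13  3  8 14  7  3
dp:     1  2  2  1  2  2  1  3  4
Maximum is 4.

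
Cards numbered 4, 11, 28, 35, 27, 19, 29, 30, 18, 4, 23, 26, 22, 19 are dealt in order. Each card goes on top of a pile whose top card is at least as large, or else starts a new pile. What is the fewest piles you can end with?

The minimum number of non-increasing subsequences covering a sequence equals the length of its longest strictly increasing subsequence.
LIS length is 5 (e.g. 4, 11, 28, 29, 30), so 5 piles are needed.

5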